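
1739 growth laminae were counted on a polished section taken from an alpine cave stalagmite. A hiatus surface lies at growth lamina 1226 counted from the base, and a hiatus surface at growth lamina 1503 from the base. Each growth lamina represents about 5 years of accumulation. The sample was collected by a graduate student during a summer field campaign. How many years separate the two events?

Separation: 1503 − 1226 = 277 growth laminae.
277 growth laminae at 5 years each span 277 × 5 = 1385 years.

1385 years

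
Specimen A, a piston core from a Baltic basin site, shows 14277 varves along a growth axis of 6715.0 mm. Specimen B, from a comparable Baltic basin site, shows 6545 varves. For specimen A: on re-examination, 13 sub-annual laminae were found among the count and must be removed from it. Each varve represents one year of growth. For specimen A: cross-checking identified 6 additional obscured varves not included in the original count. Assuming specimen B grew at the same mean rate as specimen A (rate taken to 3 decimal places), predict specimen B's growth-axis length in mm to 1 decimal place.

3082.7 mm

Specimen A: true varve count = 14277 − 13 + 6 = 14270.
A: Mean rate = 6715.0 mm / 14270 years ≈ 0.471 mm/yr.
For B, 0.471 mm/year × 6545 years = 3082.7 mm.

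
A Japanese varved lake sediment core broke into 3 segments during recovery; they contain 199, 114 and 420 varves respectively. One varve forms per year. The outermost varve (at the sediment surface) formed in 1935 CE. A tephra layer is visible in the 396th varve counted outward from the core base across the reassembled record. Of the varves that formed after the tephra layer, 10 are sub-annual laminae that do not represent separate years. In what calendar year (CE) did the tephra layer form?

Total varves = 199 + 114 + 420 = 733.
733 − 396 = 337 varves lie beyond the tephra layer toward the sediment surface.
Excluding 10 false varves: 337 − 10 = 327.
Counting back 327 years from 1935 CE places the tephra layer in 1935 − 327 = 1608 CE.

1608 CE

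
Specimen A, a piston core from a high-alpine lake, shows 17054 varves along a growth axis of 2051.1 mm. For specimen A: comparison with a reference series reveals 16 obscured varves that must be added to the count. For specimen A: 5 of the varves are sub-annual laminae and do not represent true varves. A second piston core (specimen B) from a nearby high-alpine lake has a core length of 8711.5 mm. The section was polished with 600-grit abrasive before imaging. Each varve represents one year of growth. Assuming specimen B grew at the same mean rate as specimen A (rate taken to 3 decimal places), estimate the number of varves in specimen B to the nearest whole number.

Specimen A: after corrections the count is 17054 − 5 + 16 = 17065 varves.
A: Mean rate = 2051.1 mm / 17065 years ≈ 0.120 mm/year.
B spans 8711.5 / 0.120 = 72595.83 years ≈ 72596 varves.

72596 varves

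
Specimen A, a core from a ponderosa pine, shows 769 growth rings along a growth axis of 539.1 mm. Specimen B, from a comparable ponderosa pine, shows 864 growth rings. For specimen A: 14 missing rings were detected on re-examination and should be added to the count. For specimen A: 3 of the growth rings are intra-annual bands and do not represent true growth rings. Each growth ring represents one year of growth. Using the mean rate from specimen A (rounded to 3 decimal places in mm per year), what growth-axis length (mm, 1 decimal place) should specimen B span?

Specimen A: after corrections the count is 769 − 3 + 14 = 780 growth rings.
A: 539.1 mm over 780 years gives 539.1 / 780 ≈ 0.691 mm per year.
Length of B = 0.691 × 864 = 597.0 mm.

597.0 mm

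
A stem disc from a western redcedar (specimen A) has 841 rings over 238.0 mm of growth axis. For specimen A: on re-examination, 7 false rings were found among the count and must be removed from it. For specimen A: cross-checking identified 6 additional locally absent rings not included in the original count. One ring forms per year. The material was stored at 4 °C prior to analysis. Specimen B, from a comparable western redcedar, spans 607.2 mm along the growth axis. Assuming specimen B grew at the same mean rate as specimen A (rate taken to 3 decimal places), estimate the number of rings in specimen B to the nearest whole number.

2146 rings

Specimen A: correcting the raw count gives 841 − 7 + 6 = 840 true rings.
A: Extension rate ≈ 238.0 / 840 = 0.283 mm/yr.
For B, 607.2 / 0.283 = 2145.58 years ≈ 2146 rings.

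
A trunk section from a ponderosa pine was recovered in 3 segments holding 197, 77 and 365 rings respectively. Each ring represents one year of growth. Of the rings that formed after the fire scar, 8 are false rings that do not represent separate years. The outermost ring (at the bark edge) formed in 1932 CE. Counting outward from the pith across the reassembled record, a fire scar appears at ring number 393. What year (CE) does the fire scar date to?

Total rings = 197 + 77 + 365 = 639.
The fire scar sits at ring 393 from the pith, so 639 − 393 = 246 rings formed after it.
246 − 8 false = 238 true rings after the fire scar.
Counting back 238 years from 1932 CE places the fire scar in 1932 − 238 = 1694 CE.

1694 CE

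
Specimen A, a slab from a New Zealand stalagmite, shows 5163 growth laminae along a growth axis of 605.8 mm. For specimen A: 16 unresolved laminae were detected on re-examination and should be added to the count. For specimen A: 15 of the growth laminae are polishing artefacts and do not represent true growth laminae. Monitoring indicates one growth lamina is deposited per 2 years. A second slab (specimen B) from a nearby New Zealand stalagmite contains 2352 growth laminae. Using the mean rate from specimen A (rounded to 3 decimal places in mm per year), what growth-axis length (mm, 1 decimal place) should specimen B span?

Specimen A: adjusted count: 5163 − 15 + 16 = 5164 growth laminae.
Specimen A: multiplying by 2 years per growth lamina: 5164 × 2 = 10328 years.
A: Mean rate = 605.8 mm / 10328 years ≈ 0.059 mm/yr.
Specimen B: multiplying by 2 years per growth lamina: 2352 × 2 = 4704 years. B's length ≈ 0.059 × 4704 = 277.5 mm.

277.5 mm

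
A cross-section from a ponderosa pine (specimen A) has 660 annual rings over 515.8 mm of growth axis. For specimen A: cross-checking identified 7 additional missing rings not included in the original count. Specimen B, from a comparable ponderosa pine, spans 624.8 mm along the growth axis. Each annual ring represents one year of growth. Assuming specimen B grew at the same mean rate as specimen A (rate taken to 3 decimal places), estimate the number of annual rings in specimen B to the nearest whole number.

808 annual rings

Specimen A: true annual ring count = 660 + 7 = 667.
A: Mean rate = 515.8 mm / 667 years ≈ 0.773 mm/yr.
B spans 624.8 / 0.773 = 808.28 years ≈ 808 annual rings.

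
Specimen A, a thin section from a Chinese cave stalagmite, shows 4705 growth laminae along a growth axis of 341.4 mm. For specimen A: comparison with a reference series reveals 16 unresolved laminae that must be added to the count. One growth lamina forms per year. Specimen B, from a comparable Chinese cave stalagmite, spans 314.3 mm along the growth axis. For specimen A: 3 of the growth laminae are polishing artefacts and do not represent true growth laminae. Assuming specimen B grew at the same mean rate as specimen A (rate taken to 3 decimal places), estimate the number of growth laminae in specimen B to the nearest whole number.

Specimen A: correcting the raw count gives 4705 − 3 + 16 = 4718 true growth laminae.
A: 341.4 mm over 4718 years gives 341.4 / 4718 ≈ 0.072 mm/year.
For B, 314.3 / 0.072 = 4365.28 years ≈ 4365 growth laminae.

4365 growth laminae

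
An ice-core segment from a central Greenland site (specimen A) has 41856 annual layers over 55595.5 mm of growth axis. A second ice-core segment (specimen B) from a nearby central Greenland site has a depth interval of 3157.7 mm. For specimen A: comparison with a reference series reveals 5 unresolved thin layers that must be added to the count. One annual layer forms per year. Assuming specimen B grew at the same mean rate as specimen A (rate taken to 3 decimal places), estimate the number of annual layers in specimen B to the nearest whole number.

Specimen A: correcting the raw count gives 41856 + 5 = 41861 true annual layers.
A: Extension rate ≈ 55595.5 / 41861 = 1.328 mm/year.
B spans 3157.7 / 1.328 = 2377.79 years ≈ 2378 annual layers.

2378 annual layers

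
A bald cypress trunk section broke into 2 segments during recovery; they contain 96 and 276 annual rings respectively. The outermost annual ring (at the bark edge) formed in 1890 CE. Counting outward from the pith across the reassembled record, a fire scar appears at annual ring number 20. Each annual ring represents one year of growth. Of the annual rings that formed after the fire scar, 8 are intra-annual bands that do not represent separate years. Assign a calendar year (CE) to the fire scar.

Total annual rings = 96 + 276 = 372.
372 − 20 = 352 annual rings lie beyond the fire scar toward the bark edge.
Removing the 8 false annual rings leaves 352 − 8 = 344 true annual rings beyond the fire scar.
Counting back 344 years from 1890 CE places the fire scar in 1890 − 344 = 1546 CE.

1546 CE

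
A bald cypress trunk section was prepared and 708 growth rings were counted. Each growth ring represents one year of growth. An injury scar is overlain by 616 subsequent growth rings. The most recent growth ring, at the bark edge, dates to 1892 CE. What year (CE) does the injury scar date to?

1276 CE

616 growth rings formed after the injury scar.
1892 − 616 = 1276 CE.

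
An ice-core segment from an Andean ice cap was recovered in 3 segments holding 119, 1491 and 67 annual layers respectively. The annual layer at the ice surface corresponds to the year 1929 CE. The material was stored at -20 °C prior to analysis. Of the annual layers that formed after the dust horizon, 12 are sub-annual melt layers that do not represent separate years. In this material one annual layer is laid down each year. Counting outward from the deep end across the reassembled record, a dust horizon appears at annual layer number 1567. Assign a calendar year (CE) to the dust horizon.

Total annual layers = 119 + 1491 + 67 = 1677.
The dust horizon sits at annual layer 1567 from the deep end, so 1677 − 1567 = 110 annual layers formed after it.
Excluding 12 false annual layers: 110 − 12 = 98.
1929 − 98 = 1831 CE.

1831 CE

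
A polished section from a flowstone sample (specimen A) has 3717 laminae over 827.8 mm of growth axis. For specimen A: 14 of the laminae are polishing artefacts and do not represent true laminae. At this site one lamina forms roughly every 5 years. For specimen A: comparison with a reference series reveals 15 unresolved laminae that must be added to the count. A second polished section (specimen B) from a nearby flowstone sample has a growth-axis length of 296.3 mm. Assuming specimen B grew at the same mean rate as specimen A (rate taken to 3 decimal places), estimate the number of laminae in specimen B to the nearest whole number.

1317 laminae

Specimen A: adjusted count: 3717 − 14 + 15 = 3718 laminae.
Specimen A: at 5 years per lamina, 3718 × 5 = 18590 years.
A: 827.8 mm over 18590 years gives 827.8 / 18590 ≈ 0.045 mm per year.
B spans 296.3 / 0.045 = 6584.44 years; at 5 years per lamina that is 6584.44 / 5 ≈ 1317 laminae.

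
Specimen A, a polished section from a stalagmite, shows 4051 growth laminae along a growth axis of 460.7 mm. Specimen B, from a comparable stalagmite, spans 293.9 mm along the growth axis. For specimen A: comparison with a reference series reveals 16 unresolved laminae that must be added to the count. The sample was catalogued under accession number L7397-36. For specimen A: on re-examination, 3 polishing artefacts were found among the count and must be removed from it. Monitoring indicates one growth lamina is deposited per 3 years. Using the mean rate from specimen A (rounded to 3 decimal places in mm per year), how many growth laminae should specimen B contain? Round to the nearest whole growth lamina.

Specimen A: correcting the raw count gives 4051 − 3 + 16 = 4064 true growth laminae.
Specimen A: 4064 growth laminae at 3 years each span 4064 × 3 = 12192 years.
A: Extension rate ≈ 460.7 / 12192 = 0.038 mm/yr.
B spans 293.9 / 0.038 = 7734.21 years; at 3 years per growth lamina that is 7734.21 / 3 ≈ 2578 growth laminae.

2578 growth laminae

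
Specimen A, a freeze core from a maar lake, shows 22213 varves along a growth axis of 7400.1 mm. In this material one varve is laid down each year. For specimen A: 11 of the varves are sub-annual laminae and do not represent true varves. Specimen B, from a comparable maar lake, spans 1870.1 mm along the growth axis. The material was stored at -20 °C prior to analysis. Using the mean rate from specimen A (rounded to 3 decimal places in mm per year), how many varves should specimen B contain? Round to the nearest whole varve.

5616 varves

Specimen A: correcting the raw count gives 22213 − 11 = 22202 true varves.
A: Mean rate = 7400.1 mm / 22202 years ≈ 0.333 mm/year.
Specimen B: 1870.1 mm / 0.333 mm per year = 5615.92 years ≈ 5616 varves.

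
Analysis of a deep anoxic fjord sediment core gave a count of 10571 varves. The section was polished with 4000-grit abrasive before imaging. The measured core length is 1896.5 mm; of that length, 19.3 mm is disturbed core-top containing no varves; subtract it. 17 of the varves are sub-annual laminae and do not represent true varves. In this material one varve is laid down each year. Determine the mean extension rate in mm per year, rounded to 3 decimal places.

0.178 mm per year

Correcting the raw count gives 10571 − 17 = 10554 true varves.
Net length = 1896.5 − 19.3 = 1877.2 mm.
1877.2 mm over 10554 years gives 1877.2 / 10554 ≈ 0.178 mm per year.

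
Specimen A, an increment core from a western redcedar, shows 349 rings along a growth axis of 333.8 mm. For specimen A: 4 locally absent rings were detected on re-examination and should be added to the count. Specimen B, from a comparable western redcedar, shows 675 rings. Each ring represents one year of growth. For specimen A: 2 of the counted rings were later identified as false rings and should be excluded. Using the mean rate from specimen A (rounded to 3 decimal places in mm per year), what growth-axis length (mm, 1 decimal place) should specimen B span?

641.9 mm

Specimen A: true ring count = 349 − 2 + 4 = 351.
A: 333.8 mm over 351 years gives 333.8 / 351 ≈ 0.951 mm per year.
B's length ≈ 0.951 × 675 = 641.9 mm.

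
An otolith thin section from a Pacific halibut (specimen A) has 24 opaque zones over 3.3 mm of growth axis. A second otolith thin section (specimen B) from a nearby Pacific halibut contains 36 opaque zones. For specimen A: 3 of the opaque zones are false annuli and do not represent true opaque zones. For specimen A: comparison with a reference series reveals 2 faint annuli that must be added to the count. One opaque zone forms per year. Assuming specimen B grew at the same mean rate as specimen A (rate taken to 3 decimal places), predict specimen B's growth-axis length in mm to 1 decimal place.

5.1 mm

Specimen A: correcting the raw count gives 24 − 3 + 2 = 23 true opaque zones.
A: Extension rate ≈ 3.3 / 23 = 0.143 mm/yr.
For B, 0.143 mm/year × 36 years = 5.1 mm.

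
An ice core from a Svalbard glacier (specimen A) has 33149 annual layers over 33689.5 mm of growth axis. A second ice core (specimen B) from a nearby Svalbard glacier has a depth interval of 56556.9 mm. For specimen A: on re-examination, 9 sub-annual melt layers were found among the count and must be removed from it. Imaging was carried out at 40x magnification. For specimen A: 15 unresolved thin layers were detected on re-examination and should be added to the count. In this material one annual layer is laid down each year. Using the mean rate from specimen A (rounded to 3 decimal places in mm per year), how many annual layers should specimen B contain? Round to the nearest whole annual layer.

Specimen A: true annual layer count = 33149 − 9 + 15 = 33155.
A: Extension rate ≈ 33689.5 / 33155 = 1.016 mm/yr.
Specimen B: 56556.9 mm / 1.016 mm per year = 55666.24 years ≈ 55666 annual layers.

55666 annual layers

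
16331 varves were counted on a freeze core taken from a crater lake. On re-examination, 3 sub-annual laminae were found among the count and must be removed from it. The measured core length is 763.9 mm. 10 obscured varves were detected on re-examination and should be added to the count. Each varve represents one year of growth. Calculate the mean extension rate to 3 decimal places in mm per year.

Correcting the raw count gives 16331 − 3 + 10 = 16338 true varves.
763.9 mm over 16338 years gives 763.9 / 16338 ≈ 0.047 mm per year.

0.047 mm per year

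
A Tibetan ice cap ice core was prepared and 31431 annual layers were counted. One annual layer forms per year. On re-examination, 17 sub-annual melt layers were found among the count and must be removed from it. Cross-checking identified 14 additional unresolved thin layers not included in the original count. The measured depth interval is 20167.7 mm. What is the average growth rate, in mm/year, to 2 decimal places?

Adjusted count: 31431 − 17 + 14 = 31428 annual layers.
Mean rate = 20167.7 mm / 31428 years ≈ 0.64 mm/year.

0.64 mm/year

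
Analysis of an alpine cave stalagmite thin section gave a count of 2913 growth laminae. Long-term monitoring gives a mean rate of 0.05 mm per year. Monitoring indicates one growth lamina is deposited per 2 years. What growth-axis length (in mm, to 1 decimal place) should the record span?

291.3 mm

Multiplying by 2 years per growth lamina: 2913 × 2 = 5826 years.
Length ≈ 0.05 × 5826 = 291.3 mm.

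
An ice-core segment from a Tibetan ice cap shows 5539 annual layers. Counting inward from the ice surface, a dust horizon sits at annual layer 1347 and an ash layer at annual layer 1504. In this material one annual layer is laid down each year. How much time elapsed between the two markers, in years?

The two markers are separated by 1504 − 1347 = 157 annual layers.
That is 157 years at one annual layer per year.

157 yr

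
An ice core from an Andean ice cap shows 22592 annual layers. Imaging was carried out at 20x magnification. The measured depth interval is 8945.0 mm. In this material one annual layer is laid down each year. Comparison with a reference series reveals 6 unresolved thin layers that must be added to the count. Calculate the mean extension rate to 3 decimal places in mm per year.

True annual layer count = 22592 + 6 = 22598.
Mean rate = 8945.0 mm / 22598 years ≈ 0.396 mm per year.

0.396 mm per year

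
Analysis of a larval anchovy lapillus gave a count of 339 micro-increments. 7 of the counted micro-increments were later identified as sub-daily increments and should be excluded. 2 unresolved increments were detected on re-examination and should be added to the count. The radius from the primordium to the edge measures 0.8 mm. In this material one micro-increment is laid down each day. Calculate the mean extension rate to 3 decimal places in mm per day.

0.002 mm per day

Adjusted count: 339 − 7 + 2 = 334 micro-increments.
Mean rate = 0.8 mm / 334 days ≈ 0.002 mm per day.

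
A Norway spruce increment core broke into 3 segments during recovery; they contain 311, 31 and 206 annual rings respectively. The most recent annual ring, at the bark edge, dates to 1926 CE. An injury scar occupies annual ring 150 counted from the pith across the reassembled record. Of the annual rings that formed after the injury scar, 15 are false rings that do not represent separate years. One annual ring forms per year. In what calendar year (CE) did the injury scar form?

1543 CE

Total annual rings = 311 + 31 + 206 = 548.
548 − 150 = 398 annual rings lie beyond the injury scar toward the bark edge.
Excluding 15 false annual rings: 398 − 15 = 383.
The annual ring at the bark edge is 1926 CE, so the injury scar dates to 1926 − 383 = 1543 CE.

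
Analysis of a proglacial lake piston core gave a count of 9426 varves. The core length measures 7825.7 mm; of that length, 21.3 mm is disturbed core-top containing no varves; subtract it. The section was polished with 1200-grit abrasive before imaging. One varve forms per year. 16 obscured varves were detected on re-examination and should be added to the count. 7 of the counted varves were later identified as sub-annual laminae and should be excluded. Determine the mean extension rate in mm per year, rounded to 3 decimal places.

0.827 mm per year

Correcting the raw count gives 9426 − 7 + 16 = 9435 true varves.
Removing the 21.3 mm offcut leaves 7825.7 − 21.3 = 7804.4 mm.
Mean rate = 7804.4 mm / 9435 years ≈ 0.827 mm per year.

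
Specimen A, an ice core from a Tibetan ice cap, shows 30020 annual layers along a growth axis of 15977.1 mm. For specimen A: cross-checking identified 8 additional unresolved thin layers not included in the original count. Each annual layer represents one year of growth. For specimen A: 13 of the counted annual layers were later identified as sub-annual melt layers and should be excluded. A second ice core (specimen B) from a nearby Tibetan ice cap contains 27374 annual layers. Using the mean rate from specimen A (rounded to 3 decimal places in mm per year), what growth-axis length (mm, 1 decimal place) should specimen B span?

Specimen A: correcting the raw count gives 30020 − 13 + 8 = 30015 true annual layers.
A: Mean rate = 15977.1 mm / 30015 years ≈ 0.532 mm/year.
For B, 0.532 mm/year × 27374 years = 14563.0 mm.

14563.0 mm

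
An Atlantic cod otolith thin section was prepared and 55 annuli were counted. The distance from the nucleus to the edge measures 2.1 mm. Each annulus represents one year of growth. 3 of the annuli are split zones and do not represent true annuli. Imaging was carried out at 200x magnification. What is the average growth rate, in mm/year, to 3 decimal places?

Adjusted count: 55 − 3 = 52 annuli.
Extension rate ≈ 2.1 / 52 = 0.040 mm/year.

0.040 mm/year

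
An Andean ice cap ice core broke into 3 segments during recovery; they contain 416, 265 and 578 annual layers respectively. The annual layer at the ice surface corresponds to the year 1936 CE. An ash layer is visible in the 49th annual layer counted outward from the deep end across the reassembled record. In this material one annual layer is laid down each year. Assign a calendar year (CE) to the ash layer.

Total annual layers = 416 + 265 + 578 = 1259.
1259 − 49 = 1210 annual layers lie beyond the ash layer toward the ice surface.
The annual layer at the ice surface is 1936 CE, so the ash layer dates to 1936 − 1210 = 726 CE.

726 CE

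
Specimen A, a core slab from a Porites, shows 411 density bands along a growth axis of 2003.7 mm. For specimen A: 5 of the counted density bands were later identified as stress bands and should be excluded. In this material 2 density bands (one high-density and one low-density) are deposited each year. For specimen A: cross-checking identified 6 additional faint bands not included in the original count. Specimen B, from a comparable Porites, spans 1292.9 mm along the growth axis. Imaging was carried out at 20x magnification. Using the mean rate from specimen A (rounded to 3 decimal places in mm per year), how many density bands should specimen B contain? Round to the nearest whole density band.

266 density bands

Specimen A: adjusted count: 411 − 5 + 6 = 412 density bands.
Specimen A: with 2 density bands per year, 412 / 2 = 206 years.
A: Extension rate ≈ 2003.7 / 206 = 9.727 mm per year.
Specimen B: 1292.9 mm / 9.727 mm per year = 132.92 years; at 2 density bands per year that is 132.92 × 2 ≈ 266 density bands.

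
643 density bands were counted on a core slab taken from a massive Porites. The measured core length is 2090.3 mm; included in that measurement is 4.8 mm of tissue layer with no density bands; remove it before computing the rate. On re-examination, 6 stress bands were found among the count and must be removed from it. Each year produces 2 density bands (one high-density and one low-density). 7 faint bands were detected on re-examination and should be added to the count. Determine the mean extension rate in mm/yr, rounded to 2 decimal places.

After corrections the count is 643 − 6 + 7 = 644 density bands.
Dividing by 2 density bands per year: 644 / 2 = 322 years.
Net length = 2090.3 − 4.8 = 2085.5 mm.
2085.5 mm over 322 years gives 2085.5 / 322 ≈ 6.48 mm/yr.

6.48 mm/yr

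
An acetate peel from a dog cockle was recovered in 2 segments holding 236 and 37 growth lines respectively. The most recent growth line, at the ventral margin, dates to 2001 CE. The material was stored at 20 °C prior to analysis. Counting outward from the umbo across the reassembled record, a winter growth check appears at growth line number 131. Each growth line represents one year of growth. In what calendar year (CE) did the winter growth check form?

Total growth lines = 236 + 37 = 273.
273 − 131 = 142 growth lines lie beyond the winter growth check toward the ventral margin.
The growth line at the ventral margin is 2001 CE, so the winter growth check dates to 2001 − 142 = 1859 CE.

1859 CE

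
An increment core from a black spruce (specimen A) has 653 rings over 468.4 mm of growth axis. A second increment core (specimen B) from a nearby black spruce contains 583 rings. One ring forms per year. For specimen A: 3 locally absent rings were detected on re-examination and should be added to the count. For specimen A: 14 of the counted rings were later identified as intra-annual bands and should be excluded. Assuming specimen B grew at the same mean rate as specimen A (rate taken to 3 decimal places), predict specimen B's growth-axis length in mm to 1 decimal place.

425.6 mm

Specimen A: correcting the raw count gives 653 − 14 + 3 = 642 true rings.
A: Extension rate ≈ 468.4 / 642 = 0.730 mm/year.
Length of B = 0.730 × 583 = 425.6 mm.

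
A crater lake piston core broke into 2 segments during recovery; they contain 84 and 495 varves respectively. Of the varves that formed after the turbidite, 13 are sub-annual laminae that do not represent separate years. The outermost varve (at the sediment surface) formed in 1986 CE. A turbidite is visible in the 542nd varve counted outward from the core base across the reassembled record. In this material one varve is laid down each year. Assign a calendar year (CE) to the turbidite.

Total varves = 84 + 495 = 579.
579 − 542 = 37 varves lie beyond the turbidite toward the sediment surface.
37 − 13 false = 24 true varves after the turbidite.
1986 − 24 = 1962 CE.

1962 CE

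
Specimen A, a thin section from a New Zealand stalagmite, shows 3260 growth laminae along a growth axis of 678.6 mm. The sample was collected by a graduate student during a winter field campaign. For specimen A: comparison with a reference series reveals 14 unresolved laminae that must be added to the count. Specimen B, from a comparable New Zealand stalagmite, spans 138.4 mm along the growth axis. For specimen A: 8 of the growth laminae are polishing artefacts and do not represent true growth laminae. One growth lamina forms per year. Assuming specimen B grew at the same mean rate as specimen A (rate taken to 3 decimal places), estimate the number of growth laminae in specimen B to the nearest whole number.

665 growth laminae

Specimen A: after corrections the count is 3260 − 8 + 14 = 3266 growth laminae.
A: Extension rate ≈ 678.6 / 3266 = 0.208 mm per year.
Specimen B: 138.4 mm / 0.208 mm per year = 665.38 years ≈ 665 growth laminae.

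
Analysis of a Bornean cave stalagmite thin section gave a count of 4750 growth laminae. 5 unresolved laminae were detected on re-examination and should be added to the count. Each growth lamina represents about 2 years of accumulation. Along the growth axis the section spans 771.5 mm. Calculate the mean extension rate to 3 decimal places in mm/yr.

0.081 mm/yr

After corrections the count is 4750 + 5 = 4755 growth laminae.
Multiplying by 2 years per growth lamina: 4755 × 2 = 9510 years.
Mean rate = 771.5 mm / 9510 years ≈ 0.081 mm/yr.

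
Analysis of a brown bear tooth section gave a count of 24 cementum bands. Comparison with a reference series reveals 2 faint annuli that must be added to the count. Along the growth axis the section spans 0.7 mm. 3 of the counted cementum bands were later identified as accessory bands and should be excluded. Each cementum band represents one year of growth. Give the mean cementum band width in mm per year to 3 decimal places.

Correcting the raw count gives 24 − 3 + 2 = 23 true cementum bands.
0.7 mm over 23 years gives 0.7 / 23 ≈ 0.030 mm per year.

0.030 mm per year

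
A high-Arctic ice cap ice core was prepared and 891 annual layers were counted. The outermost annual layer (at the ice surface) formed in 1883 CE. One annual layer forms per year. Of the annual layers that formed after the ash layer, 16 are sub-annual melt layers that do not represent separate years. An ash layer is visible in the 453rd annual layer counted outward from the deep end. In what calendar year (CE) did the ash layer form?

Between annual layer 453 and the ice surface there are 891 − 453 = 438 annual layers.
438 − 16 false = 422 true annual layers after the ash layer.
1883 − 422 = 1461 CE.

1461 CE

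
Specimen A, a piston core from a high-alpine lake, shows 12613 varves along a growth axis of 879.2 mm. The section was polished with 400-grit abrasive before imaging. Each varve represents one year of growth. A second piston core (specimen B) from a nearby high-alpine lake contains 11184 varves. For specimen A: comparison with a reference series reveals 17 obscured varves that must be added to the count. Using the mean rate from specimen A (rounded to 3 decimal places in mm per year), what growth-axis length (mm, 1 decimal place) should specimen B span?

782.9 mm

Specimen A: correcting the raw count gives 12613 + 17 = 12630 true varves.
A: Extension rate ≈ 879.2 / 12630 = 0.070 mm/yr.
For B, 0.070 mm/year × 11184 years = 782.9 mm.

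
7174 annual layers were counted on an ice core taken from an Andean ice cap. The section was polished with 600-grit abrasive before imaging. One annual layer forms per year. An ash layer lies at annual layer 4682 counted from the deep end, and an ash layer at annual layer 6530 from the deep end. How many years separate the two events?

The two markers are separated by 6530 − 4682 = 1848 annual layers.
At one annual layer per year, 1848 years elapsed between them.

1848 years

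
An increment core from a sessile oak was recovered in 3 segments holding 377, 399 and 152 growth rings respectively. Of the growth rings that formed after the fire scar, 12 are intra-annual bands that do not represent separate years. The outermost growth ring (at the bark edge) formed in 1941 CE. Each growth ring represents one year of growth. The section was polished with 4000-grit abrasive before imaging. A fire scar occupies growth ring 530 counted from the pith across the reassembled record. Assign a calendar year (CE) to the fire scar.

Total growth rings = 377 + 399 + 152 = 928.
Between growth ring 530 and the bark edge there are 928 − 530 = 398 growth rings.
398 − 12 false = 386 true growth rings after the fire scar.
The growth ring at the bark edge is 1941 CE, so the fire scar dates to 1941 − 386 = 1555 CE.

1555 CE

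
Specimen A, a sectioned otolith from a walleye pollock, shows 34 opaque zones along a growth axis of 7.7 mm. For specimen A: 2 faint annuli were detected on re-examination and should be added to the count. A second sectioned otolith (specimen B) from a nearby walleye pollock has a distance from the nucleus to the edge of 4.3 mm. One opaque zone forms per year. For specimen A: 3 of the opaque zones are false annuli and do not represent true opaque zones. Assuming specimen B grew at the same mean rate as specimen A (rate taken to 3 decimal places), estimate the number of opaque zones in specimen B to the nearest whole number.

Specimen A: true opaque zone count = 34 − 3 + 2 = 33.
A: Extension rate ≈ 7.7 / 33 = 0.233 mm per year.
For B, 4.3 / 0.233 = 18.45 years ≈ 18 opaque zones.

18 opaque zones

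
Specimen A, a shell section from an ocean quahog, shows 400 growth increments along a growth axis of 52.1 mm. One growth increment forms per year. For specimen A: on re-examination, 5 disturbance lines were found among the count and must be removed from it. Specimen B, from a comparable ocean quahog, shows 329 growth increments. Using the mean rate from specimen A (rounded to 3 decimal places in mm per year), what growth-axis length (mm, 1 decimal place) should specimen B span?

43.4 mm

Specimen A: correcting the raw count gives 400 − 5 = 395 true growth increments.
A: 52.1 mm over 395 years gives 52.1 / 395 ≈ 0.132 mm/yr.
For B, 0.132 mm/year × 329 years = 43.4 mm.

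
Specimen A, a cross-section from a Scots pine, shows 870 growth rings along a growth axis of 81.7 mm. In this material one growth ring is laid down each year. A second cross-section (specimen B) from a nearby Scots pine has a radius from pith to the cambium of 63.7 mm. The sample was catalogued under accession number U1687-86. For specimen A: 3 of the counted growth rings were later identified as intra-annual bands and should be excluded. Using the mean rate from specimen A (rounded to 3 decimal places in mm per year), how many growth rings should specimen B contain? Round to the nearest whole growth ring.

Specimen A: correcting the raw count gives 870 − 3 = 867 true growth rings.
A: Mean rate = 81.7 mm / 867 years ≈ 0.094 mm/year.
For B, 63.7 / 0.094 = 677.66 years ≈ 678 growth rings.

678 growth rings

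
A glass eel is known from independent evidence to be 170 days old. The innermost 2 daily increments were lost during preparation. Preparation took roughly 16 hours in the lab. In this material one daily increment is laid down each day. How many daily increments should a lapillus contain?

One daily increment per day gives 170 daily increments over 170 days.
Less the 2 uncaptured daily increments: 170 − 2 = 168.

168 daily increments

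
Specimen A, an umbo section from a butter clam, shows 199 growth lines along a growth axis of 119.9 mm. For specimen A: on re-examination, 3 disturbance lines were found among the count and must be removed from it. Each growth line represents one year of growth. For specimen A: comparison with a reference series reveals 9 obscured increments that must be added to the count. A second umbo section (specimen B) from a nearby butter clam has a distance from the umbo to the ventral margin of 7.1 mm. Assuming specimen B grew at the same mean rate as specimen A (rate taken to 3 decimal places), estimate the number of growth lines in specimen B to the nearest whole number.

12 growth lines

Specimen A: after corrections the count is 199 − 3 + 9 = 205 growth lines.
A: 119.9 mm over 205 years gives 119.9 / 205 ≈ 0.585 mm/yr.
B spans 7.1 / 0.585 = 12.14 years ≈ 12 growth lines.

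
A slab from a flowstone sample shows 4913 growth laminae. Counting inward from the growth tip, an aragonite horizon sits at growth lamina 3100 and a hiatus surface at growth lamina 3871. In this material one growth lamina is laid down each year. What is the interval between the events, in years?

771 years

The two markers are separated by 3871 − 3100 = 771 growth laminae.
At one growth lamina per year, 771 years elapsed between them.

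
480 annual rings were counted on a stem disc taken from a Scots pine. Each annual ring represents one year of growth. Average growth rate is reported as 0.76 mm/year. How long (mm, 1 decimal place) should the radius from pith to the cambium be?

364.8 mm

The record spans 480 years at 0.76 mm per year.
Length ≈ 0.76 × 480 = 364.8 mm.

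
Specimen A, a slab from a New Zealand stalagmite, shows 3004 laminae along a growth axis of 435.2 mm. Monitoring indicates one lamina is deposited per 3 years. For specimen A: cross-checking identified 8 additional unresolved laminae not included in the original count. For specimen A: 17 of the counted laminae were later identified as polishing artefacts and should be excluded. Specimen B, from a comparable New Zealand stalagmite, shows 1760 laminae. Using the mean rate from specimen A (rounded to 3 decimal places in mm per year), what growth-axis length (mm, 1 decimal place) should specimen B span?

253.4 mm

Specimen A: adjusted count: 3004 − 17 + 8 = 2995 laminae.
Specimen A: multiplying by 3 years per lamina: 2995 × 3 = 8985 years.
A: Mean rate = 435.2 mm / 8985 years ≈ 0.048 mm/yr.
Specimen B: 1760 laminae at 3 years each span 1760 × 3 = 5280 years. B's length ≈ 0.048 × 5280 = 253.4 mm.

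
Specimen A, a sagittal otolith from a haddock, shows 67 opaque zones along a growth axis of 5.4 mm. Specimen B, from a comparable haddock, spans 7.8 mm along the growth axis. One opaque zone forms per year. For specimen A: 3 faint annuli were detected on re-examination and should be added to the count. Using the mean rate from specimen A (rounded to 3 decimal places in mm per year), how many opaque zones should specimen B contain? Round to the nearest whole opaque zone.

Specimen A: correcting the raw count gives 67 + 3 = 70 true opaque zones.
A: 5.4 mm over 70 years gives 5.4 / 70 ≈ 0.077 mm/yr.
B spans 7.8 / 0.077 = 101.30 years ≈ 101 opaque zones.

101 opaque zones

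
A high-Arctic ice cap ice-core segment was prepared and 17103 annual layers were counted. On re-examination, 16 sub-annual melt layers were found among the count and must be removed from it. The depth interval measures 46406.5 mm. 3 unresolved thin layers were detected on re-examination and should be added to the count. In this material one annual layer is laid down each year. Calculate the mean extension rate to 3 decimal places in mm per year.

True annual layer count = 17103 − 16 + 3 = 17090.
Extension rate ≈ 46406.5 / 17090 = 2.715 mm per year.

2.715 mm per year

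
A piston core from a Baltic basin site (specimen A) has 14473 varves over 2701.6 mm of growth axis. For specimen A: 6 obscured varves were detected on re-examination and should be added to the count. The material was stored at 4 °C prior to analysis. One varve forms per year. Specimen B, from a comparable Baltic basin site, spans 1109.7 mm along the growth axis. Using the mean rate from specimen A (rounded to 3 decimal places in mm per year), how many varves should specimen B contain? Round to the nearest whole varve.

5934 varves

Specimen A: adjusted count: 14473 + 6 = 14479 varves.
A: 2701.6 mm over 14479 years gives 2701.6 / 14479 ≈ 0.187 mm per year.
B spans 1109.7 / 0.187 = 5934.22 years ≈ 5934 varves.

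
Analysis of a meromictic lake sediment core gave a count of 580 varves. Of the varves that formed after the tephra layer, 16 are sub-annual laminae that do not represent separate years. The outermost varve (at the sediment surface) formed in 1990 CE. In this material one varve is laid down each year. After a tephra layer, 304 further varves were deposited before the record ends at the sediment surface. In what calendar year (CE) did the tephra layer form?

1702 CE

There are 304 varves younger than the tephra layer.
304 − 16 false = 288 true varves after the tephra layer.
Counting back 288 years from 1990 CE places the tephra layer in 1990 − 288 = 1702 CE.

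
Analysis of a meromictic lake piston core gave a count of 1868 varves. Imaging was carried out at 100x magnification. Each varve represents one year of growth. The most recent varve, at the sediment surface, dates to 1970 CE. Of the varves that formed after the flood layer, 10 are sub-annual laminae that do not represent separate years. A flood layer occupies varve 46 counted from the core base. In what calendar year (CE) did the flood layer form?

1868 − 46 = 1822 varves lie beyond the flood layer toward the sediment surface.
Excluding 10 false varves: 1822 − 10 = 1812.
1970 − 1812 = 158 CE.

158 CE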